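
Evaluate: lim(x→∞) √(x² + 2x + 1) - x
This is an ∞-∞ indeterminate form.

Combine fractions or rationalize to convert ∞-∞ to 0/0 form:
  lim(x→∞) √(x² + 2x + 1) - x = 1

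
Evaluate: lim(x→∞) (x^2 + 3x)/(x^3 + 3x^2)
This is an ∞/∞ indeterminate form.

Apply L'Hôpital's rule: differentiate numerator and denominator separately.
  f(x) = x^2 + 3·x   ⇒   f'(x) = 2·x + 3
  g(x) = x^3 + 3·x^2   ⇒   g'(x) = 3·x^2 + 6·x
  lim(x→∞) f'(x)/g'(x) = lim(x→∞) (2·x + 3)/(3·x^2 + 6·x)
  = 0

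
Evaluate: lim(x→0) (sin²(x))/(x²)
This is a 0/0 indeterminate form.

Apply L'Hôpital's rule: differentiate numerator and denominator separately.
  f(x) = sin(x)^2   ⇒   f'(x) = 2·sin(x)·cos(x)
  g(x) = x^2   ⇒   g'(x) = 2·x
  lim(x→0) f'(x)/g'(x) = lim(x→0) (2·sin(x)·cos(x))/(2·x)
  = 1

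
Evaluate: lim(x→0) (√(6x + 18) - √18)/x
This is a standard limit.

Factor or rationalize the expression:
  lim(x→0) (√(6x + 18) - √18)/x = sqrt(2)/2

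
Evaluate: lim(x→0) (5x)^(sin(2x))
This is an exponential indeterminate form.

For exponential indeterminate forms, take the natural log:
  Let L = lim(x→0) (5x)^(sin(2x))
  Then ln(L) = lim(x→0) [exponent × ln(base)]
  Evaluate using L'Hôpital or standard limits, then exponentiate.
  L = 1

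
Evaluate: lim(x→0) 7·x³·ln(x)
This is a 0·∞ indeterminate form.

Rewrite 0·∞ as a quotient (0/0 or ∞/∞ form), then apply L'Hôpital's rule:
  lim(x→0) 7·x³·ln(x) = 0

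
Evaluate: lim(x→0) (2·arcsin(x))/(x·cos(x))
This is a 0/0 indeterminate form.

Apply L'Hôpital's rule: differentiate numerator and denominator separately.
  f(x) = 2·asin(x)   ⇒   f'(x) = 2/sqrt(1 - x^2)
  g(x) = x·cos(x)   ⇒   g'(x) = -x·sin(x) + cos(x)
  lim(x→0) f'(x)/g'(x) = lim(x→0) (2/sqrt(1 - x^2))/(-x·sin(x) + cos(x))
  = 2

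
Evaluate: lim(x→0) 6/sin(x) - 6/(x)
This is an ∞-∞ indeterminate form.

Combine fractions or rationalize to convert ∞-∞ to 0/0 form:
  lim(x→0) 6/sin(x) - 6/(x) = 0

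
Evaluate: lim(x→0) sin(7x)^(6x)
This is an exponential indeterminate form.

For exponential indeterminate forms, take the natural log:
  Let L = lim(x→0) sin(7x)^(6x)
  Then ln(L) = lim(x→0) [exponent × ln(base)]
  Evaluate using L'Hôpital or standard limits, then exponentiate.
  L = 1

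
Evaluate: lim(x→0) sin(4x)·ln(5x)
This is a 0·∞ indeterminate form.

Rewrite 0·∞ as a quotient (0/0 or ∞/∞ form), then apply L'Hôpital's rule:
  lim(x→0) sin(4x)·ln(5x) = 0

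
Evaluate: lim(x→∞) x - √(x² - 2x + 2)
This is an ∞-∞ indeterminate form.

Combine fractions or rationalize to convert ∞-∞ to 0/0 form:
  lim(x→∞) x - √(x² - 2x + 2) = 1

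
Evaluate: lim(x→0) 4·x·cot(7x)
This is a 0·∞ indeterminate form.

Rewrite 0·∞ as a quotient (0/0 or ∞/∞ form), then apply L'Hôpital's rule:
  lim(x→0) 4·x·cot(7x) = 4/7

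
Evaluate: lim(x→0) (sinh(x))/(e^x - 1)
This is a 0/0 indeterminate form.

Apply L'Hôpital's rule: differentiate numerator and denominator separately.
  f(x) = sinh(x)   ⇒   f'(x) = cosh(x)
  g(x) = e^(x) - 1   ⇒   g'(x) = e^(x)
  lim(x→0) f'(x)/g'(x) = lim(x→0) (cosh(x))/(e^(x))
  = 1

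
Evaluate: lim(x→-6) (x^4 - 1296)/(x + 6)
This is a standard limit.

Factor or rationalize the expression:
  lim(x→-6) (x^4 - 1296)/(x + 6) = -864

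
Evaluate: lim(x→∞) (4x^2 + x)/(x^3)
This is an ∞/∞ indeterminate form.

Apply L'Hôpital's rule: differentiate numerator and denominator separately.
  f(x) = 4·x^2 + x   ⇒   f'(x) = 8·x + 1
  g(x) = x^3   ⇒   g'(x) = 3·x^2
  lim(x→∞) f'(x)/g'(x) = lim(x→∞) (8·x + 1)/(3·x^2)
  = 0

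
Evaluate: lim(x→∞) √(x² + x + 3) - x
This is an ∞-∞ indeterminate form.

Combine fractions or rationalize to convert ∞-∞ to 0/0 form:
  lim(x→∞) √(x² + x + 3) - x = 1/2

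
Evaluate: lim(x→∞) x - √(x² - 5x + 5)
This is an ∞-∞ indeterminate form.

Combine fractions or rationalize to convert ∞-∞ to 0/0 form:
  lim(x→∞) x - √(x² - 5x + 5) = 5/2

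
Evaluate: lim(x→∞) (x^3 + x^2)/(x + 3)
This is an ∞/∞ indeterminate form.

Apply L'Hôpital's rule: differentiate numerator and denominator separately.
  f(x) = x^3 + x^2   ⇒   f'(x) = 3·x^2 + 2·x
  g(x) = x + 3   ⇒   g'(x) = 1
  lim(x→∞) f'(x)/g'(x) = lim(x→∞) (3·x^2 + 2·x)/(1)
  = ∞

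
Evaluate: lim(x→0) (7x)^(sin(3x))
This is an exponential indeterminate form.

For exponential indeterminate forms, take the natural log:
  Let L = lim(x→0) (7x)^(sin(3x))
  Then ln(L) = lim(x→0) [exponent × ln(base)]
  Evaluate using L'Hôpital or standard limits, then exponentiate.
  L = 1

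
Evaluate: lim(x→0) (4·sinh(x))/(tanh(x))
This is a 0/0 indeterminate form.

Apply L'Hôpital's rule: differentiate numerator and denominator separately.
  f(x) = 4·sinh(x)   ⇒   f'(x) = 4·cosh(x)
  g(x) = tanh(x)   ⇒   g'(x) = 1 - tanh(x)^2
  lim(x→0) f'(x)/g'(x) = lim(x→0) (4·cosh(x))/(1 - tanh(x)^2)
  = 4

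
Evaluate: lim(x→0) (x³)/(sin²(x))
This is a 0/0 indeterminate form.

Apply L'Hôpital's rule: differentiate numerator and denominator separately.
  f(x) = x^3   ⇒   f'(x) = 3·x^2
  g(x) = sin(x)^2   ⇒   g'(x) = 2·sin(x)·cos(x)
  lim(x→0) f'(x)/g'(x) = lim(x→0) (3·x^2)/(2·sin(x)·cos(x))
  = 0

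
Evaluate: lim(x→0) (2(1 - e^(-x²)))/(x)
This is a 0/0 indeterminate form.

Apply L'Hôpital's rule: differentiate numerator and denominator separately.
  f(x) = 2 - 2·e^(-x^2)   ⇒   f'(x) = 4·x·e^(-x^2)
  g(x) = x   ⇒   g'(x) = 1
  lim(x→0) f'(x)/g'(x) = lim(x→0) (4·x·e^(-x^2))/(1)
  = 0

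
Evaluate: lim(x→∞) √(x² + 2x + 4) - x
This is an ∞-∞ indeterminate form.

Combine fractions or rationalize to convert ∞-∞ to 0/0 form:
  lim(x→∞) √(x² + 2x + 4) - x = 1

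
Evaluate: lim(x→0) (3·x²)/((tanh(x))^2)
This is a 0/0 indeterminate form.

Apply L'Hôpital's rule: differentiate numerator and denominator separately.
  f(x) = 3·x^2   ⇒   f'(x) = 6·x
  g(x) = tanh(x)^2   ⇒   g'(x) = (2 - 2·tanh(x)^2)·tanh(x)
  lim(x→0) f'(x)/g'(x) = lim(x→0) (6·x)/((2 - 2·tanh(x)^2)·tanh(x))
  = 3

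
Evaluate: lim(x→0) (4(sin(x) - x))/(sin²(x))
This is a 0/0 indeterminate form.

Apply L'Hôpital's rule: differentiate numerator and denominator separately.
  f(x) = -4·x + 4·sin(x)   ⇒   f'(x) = 4·cos(x) - 4
  g(x) = sin(x)^2   ⇒   g'(x) = 2·sin(x)·cos(x)
  lim(x→0) f'(x)/g'(x) = lim(x→0) (4·cos(x) - 4)/(2·sin(x)·cos(x))
  = 0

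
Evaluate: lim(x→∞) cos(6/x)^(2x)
This is an exponential indeterminate form.

For exponential indeterminate forms, take the natural log:
  Let L = lim(x→∞) cos(6/x)^(2x)
  Then ln(L) = lim(x→∞) [exponent × ln(base)]
  Evaluate using L'Hôpital or standard limits, then exponentiate.
  L = 1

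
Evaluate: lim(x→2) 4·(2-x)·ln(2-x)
This is a 0·∞ indeterminate form.

Rewrite 0·∞ as a quotient (0/0 or ∞/∞ form), then apply L'Hôpital's rule:
  lim(x→2) 4·(2-x)·ln(2-x) = 0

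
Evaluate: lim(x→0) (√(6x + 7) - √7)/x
This is a standard limit.

Factor or rationalize the expression:
  lim(x→0) (√(6x + 7) - √7)/x = 3·sqrt(7)/7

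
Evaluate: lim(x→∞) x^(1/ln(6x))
This is an exponential indeterminate form.

For exponential indeterminate forms, take the natural log:
  Let L = lim(x→∞) x^(1/ln(6x))
  Then ln(L) = lim(x→∞) [exponent × ln(base)]
  Evaluate using L'Hôpital or standard limits, then exponentiate.
  L = e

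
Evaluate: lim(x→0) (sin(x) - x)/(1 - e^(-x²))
This is a 0/0 indeterminate form.

Apply L'Hôpital's rule: differentiate numerator and denominator separately.
  f(x) = -x + sin(x)   ⇒   f'(x) = cos(x) - 1
  g(x) = 1 - e^(-x^2)   ⇒   g'(x) = 2·x·e^(-x^2)
  lim(x→0) f'(x)/g'(x) = lim(x→0) (cos(x) - 1)/(2·x·e^(-x^2))
  = 0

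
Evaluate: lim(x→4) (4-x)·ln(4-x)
This is a 0·∞ indeterminate form.

Rewrite 0·∞ as a quotient (0/0 or ∞/∞ form), then apply L'Hôpital's rule:
  lim(x→4) (4-x)·ln(4-x) = 0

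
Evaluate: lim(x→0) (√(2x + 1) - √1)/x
This is a standard limit.

Factor or rationalize the expression:
  lim(x→0) (√(2x + 1) - √1)/x = 1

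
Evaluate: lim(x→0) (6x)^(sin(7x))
This is an exponential indeterminate form.

For exponential indeterminate forms, take the natural log:
  Let L = lim(x→0) (6x)^(sin(7x))
  Then ln(L) = lim(x→0) [exponent × ln(base)]
  Evaluate using L'Hôpital or standard limits, then exponentiate.
  L = 1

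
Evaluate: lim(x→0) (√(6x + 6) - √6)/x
This is a standard limit.

Factor or rationalize the expression:
  lim(x→0) (√(6x + 6) - √6)/x = sqrt(6)/2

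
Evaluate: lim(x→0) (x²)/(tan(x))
This is a 0/0 indeterminate form.

Apply L'Hôpital's rule: differentiate numerator and denominator separately.
  f(x) = x^2   ⇒   f'(x) = 2·x
  g(x) = tan(x)   ⇒   g'(x) = tan(x)^2 + 1
  lim(x→0) f'(x)/g'(x) = lim(x→0) (2·x)/(tan(x)^2 + 1)
  = 0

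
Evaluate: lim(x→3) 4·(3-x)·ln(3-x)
This is a 0·∞ indeterminate form.

Rewrite 0·∞ as a quotient (0/0 or ∞/∞ form), then apply L'Hôpital's rule:
  lim(x→3) 4·(3-x)·ln(3-x) = 0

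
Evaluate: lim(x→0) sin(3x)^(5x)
This is an exponential indeterminate form.

For exponential indeterminate forms, take the natural log:
  Let L = lim(x→0) sin(3x)^(5x)
  Then ln(L) = lim(x→0) [exponent × ln(base)]
  Evaluate using L'Hôpital or standard limits, then exponentiate.
  L = 1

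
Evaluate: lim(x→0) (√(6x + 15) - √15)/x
This is a standard limit.

Factor or rationalize the expression:
  lim(x→0) (√(6x + 15) - √15)/x = sqrt(15)/5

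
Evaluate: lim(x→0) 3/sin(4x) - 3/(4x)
This is an ∞-∞ indeterminate form.

Combine fractions or rationalize to convert ∞-∞ to 0/0 form:
  lim(x→0) 3/sin(4x) - 3/(4x) = 0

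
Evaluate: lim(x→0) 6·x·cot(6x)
This is a 0·∞ indeterminate form.

Rewrite 0·∞ as a quotient (0/0 or ∞/∞ form), then apply L'Hôpital's rule:
  lim(x→0) 6·x·cot(6x) = 1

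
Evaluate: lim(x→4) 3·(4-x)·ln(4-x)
This is a 0·∞ indeterminate form.

Rewrite 0·∞ as a quotient (0/0 or ∞/∞ form), then apply L'Hôpital's rule:
  lim(x→4) 3·(4-x)·ln(4-x) = 0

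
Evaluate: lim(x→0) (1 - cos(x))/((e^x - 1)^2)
This is a 0/0 indeterminate form.

Apply L'Hôpital's rule: differentiate numerator and denominator separately.
  f(x) = 1 - cos(x)   ⇒   f'(x) = sin(x)
  g(x) = (e^(x) - 1)^2   ⇒   g'(x) = 2·(e^(x) - 1)·e^(x)
  lim(x→0) f'(x)/g'(x) = lim(x→0) (sin(x))/(2·(e^(x) - 1)·e^(x))
  = 1/2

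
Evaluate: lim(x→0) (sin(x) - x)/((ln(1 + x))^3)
This is a 0/0 indeterminate form.

Apply L'Hôpital's rule: differentiate numerator and denominator separately.
  f(x) = -x + sin(x)   ⇒   f'(x) = cos(x) - 1
  g(x) = ln(x + 1)^3   ⇒   g'(x) = 3·ln(x + 1)^2/(x + 1)
  lim(x→0) f'(x)/g'(x) = lim(x→0) (cos(x) - 1)/(3·ln(x + 1)^2/(x + 1))
  = -1/6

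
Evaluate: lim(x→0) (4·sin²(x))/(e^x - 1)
This is a 0/0 indeterminate form.

Apply L'Hôpital's rule: differentiate numerator and denominator separately.
  f(x) = 4·sin(x)^2   ⇒   f'(x) = 8·sin(x)·cos(x)
  g(x) = e^(x) - 1   ⇒   g'(x) = e^(x)
  lim(x→0) f'(x)/g'(x) = lim(x→0) (8·sin(x)·cos(x))/(e^(x))
  = 0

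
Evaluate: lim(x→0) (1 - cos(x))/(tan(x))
This is a 0/0 indeterminate form.

Apply L'Hôpital's rule: differentiate numerator and denominator separately.
  f(x) = 1 - cos(x)   ⇒   f'(x) = sin(x)
  g(x) = tan(x)   ⇒   g'(x) = tan(x)^2 + 1
  lim(x→0) f'(x)/g'(x) = lim(x→0) (sin(x))/(tan(x)^2 + 1)
  = 0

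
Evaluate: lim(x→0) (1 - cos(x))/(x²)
This is a 0/0 indeterminate form.

Apply L'Hôpital's rule: differentiate numerator and denominator separately.
  f(x) = 1 - cos(x)   ⇒   f'(x) = sin(x)
  g(x) = x^2   ⇒   g'(x) = 2·x
  lim(x→0) f'(x)/g'(x) = lim(x→0) (sin(x))/(2·x)
  = 1/2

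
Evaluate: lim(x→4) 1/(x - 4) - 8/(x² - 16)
This is an ∞-∞ indeterminate form.

Combine fractions or rationalize to convert ∞-∞ to 0/0 form:
  lim(x→4) 1/(x - 4) - 8/(x² - 16) = 1/8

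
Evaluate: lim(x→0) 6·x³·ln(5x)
This is a 0·∞ indeterminate form.

Rewrite 0·∞ as a quotient (0/0 or ∞/∞ form), then apply L'Hôpital's rule:
  lim(x→0) 6·x³·ln(5x) = 0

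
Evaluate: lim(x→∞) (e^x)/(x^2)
This is an ∞/∞ indeterminate form.

Apply L'Hôpital's rule: differentiate numerator and denominator separately.
  f(x) = e^(x)   ⇒   f'(x) = e^(x)
  g(x) = x^2   ⇒   g'(x) = 2·x
  lim(x→∞) f'(x)/g'(x) = lim(x→∞) (e^(x))/(2·x)
  = ∞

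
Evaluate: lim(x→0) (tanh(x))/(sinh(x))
This is a 0/0 indeterminate form.

Apply L'Hôpital's rule: differentiate numerator and denominator separately.
  f(x) = tanh(x)   ⇒   f'(x) = 1 - tanh(x)^2
  g(x) = sinh(x)   ⇒   g'(x) = cosh(x)
  lim(x→0) f'(x)/g'(x) = lim(x→0) (1 - tanh(x)^2)/(cosh(x))
  = 1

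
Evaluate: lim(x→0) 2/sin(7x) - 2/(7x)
This is an ∞-∞ indeterminate form.

Combine fractions or rationalize to convert ∞-∞ to 0/0 form:
  lim(x→0) 2/sin(7x) - 2/(7x) = 0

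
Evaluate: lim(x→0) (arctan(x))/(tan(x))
This is a 0/0 indeterminate form.

Apply L'Hôpital's rule: differentiate numerator and denominator separately.
  f(x) = atan(x)   ⇒   f'(x) = 1/(x^2 + 1)
  g(x) = tan(x)   ⇒   g'(x) = tan(x)^2 + 1
  lim(x→0) f'(x)/g'(x) = lim(x→0) (1/(x^2 + 1))/(tan(x)^2 + 1)
  = 1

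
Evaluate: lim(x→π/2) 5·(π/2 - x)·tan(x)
This is a 0·∞ indeterminate form.

Rewrite 0·∞ as a quotient (0/0 or ∞/∞ form), then apply L'Hôpital's rule:
  lim(x→π/2) 5·(π/2 - x)·tan(x) = 5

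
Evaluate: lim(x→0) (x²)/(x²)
This is a 0/0 indeterminate form.

Apply L'Hôpital's rule: differentiate numerator and denominator separately.
  f(x) = x^2   ⇒   f'(x) = 2·x
  g(x) = x^2   ⇒   g'(x) = 2·x
  lim(x→0) f'(x)/g'(x) = lim(x→0) (2·x)/(2·x)
  = 1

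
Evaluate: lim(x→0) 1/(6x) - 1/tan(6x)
This is an ∞-∞ indeterminate form.

Combine fractions or rationalize to convert ∞-∞ to 0/0 form:
  lim(x→0) 1/(6x) - 1/tan(6x) = 0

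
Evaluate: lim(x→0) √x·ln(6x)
This is a 0·∞ indeterminate form.

Rewrite 0·∞ as a quotient (0/0 or ∞/∞ form), then apply L'Hôpital's rule:
  lim(x→0) √x·ln(6x) = 0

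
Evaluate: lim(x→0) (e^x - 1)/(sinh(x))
This is a 0/0 indeterminate form.

Apply L'Hôpital's rule: differentiate numerator and denominator separately.
  f(x) = e^(x) - 1   ⇒   f'(x) = e^(x)
  g(x) = sinh(x)   ⇒   g'(x) = cosh(x)
  lim(x→0) f'(x)/g'(x) = lim(x→0) (e^(x))/(cosh(x))
  = 1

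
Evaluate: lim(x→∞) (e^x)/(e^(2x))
This is an ∞/∞ indeterminate form.

Apply L'Hôpital's rule: differentiate numerator and denominator separately.
  f(x) = e^(x)   ⇒   f'(x) = e^(x)
  g(x) = e^(2·x)   ⇒   g'(x) = 2·e^(2·x)
  lim(x→∞) f'(x)/g'(x) = lim(x→∞) (e^(x))/(2·e^(2·x))
  = 0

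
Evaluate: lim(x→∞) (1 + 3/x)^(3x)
This is an exponential indeterminate form.

For exponential indeterminate forms, take the natural log:
  Let L = lim(x→∞) (1 + 3/x)^(3x)
  Then ln(L) = lim(x→∞) [exponent × ln(base)]
  Evaluate using L'Hôpital or standard limits, then exponentiate.
  L = e^(9)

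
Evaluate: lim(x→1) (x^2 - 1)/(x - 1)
This is a standard limit.

Factor or rationalize the expression:
  lim(x→1) (x^2 - 1)/(x - 1) = 2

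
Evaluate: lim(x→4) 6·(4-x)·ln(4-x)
This is a 0·∞ indeterminate form.

Rewrite 0·∞ as a quotient (0/0 or ∞/∞ form), then apply L'Hôpital's rule:
  lim(x→4) 6·(4-x)·ln(4-x) = 0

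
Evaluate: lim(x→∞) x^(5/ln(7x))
This is an exponential indeterminate form.

For exponential indeterminate forms, take the natural log:
  Let L = lim(x→∞) x^(5/ln(7x))
  Then ln(L) = lim(x→∞) [exponent × ln(base)]
  Evaluate using L'Hôpital or standard limits, then exponentiate.
  L = e^(5)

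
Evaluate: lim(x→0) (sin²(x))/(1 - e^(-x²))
This is a 0/0 indeterminate form.

Apply L'Hôpital's rule: differentiate numerator and denominator separately.
  f(x) = sin(x)^2   ⇒   f'(x) = 2·sin(x)·cos(x)
  g(x) = 1 - e^(-x^2)   ⇒   g'(x) = 2·x·e^(-x^2)
  lim(x→0) f'(x)/g'(x) = lim(x→0) (2·sin(x)·cos(x))/(2·x·e^(-x^2))
  = 1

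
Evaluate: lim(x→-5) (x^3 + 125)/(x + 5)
This is a standard limit.

Factor or rationalize the expression:
  lim(x→-5) (x^3 + 125)/(x + 5) = 75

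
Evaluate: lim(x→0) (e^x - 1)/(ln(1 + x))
This is a 0/0 indeterminate form.

Apply L'Hôpital's rule: differentiate numerator and denominator separately.
  f(x) = e^(x) - 1   ⇒   f'(x) = e^(x)
  g(x) = ln(x + 1)   ⇒   g'(x) = 1/(x + 1)
  lim(x→0) f'(x)/g'(x) = lim(x→0) (e^(x))/(1/(x + 1))
  = 1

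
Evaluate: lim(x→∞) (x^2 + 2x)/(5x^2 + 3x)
This is an ∞/∞ indeterminate form.

Apply L'Hôpital's rule: differentiate numerator and denominator separately.
  f(x) = x^2 + 2·x   ⇒   f'(x) = 2·x + 2
  g(x) = 5·x^2 + 3·x   ⇒   g'(x) = 10·x + 3
  lim(x→∞) f'(x)/g'(x) = lim(x→∞) (2·x + 2)/(10·x + 3)
  = 1/5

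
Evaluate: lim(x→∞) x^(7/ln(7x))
This is an exponential indeterminate form.

For exponential indeterminate forms, take the natural log:
  Let L = lim(x→∞) x^(7/ln(7x))
  Then ln(L) = lim(x→∞) [exponent × ln(base)]
  Evaluate using L'Hôpital or standard limits, then exponentiate.
  L = e^(7)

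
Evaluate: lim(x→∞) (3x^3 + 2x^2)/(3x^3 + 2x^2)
This is an ∞/∞ indeterminate form.

Apply L'Hôpital's rule: differentiate numerator and denominator separately.
  f(x) = 3·x^3 + 2·x^2   ⇒   f'(x) = 9·x^2 + 4·x
  g(x) = 3·x^3 + 2·x^2   ⇒   g'(x) = 9·x^2 + 4·x
  lim(x→∞) f'(x)/g'(x) = lim(x→∞) (9·x^2 + 4·x)/(9·x^2 + 4·x)
  = 1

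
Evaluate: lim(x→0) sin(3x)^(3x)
This is an exponential indeterminate form.

For exponential indeterminate forms, take the natural log:
  Let L = lim(x→0) sin(3x)^(3x)
  Then ln(L) = lim(x→0) [exponent × ln(base)]
  Evaluate using L'Hôpital or standard limits, then exponentiate.
  L = 1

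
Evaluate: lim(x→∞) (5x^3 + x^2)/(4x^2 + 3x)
This is an ∞/∞ indeterminate form.

Apply L'Hôpital's rule: differentiate numerator and denominator separately.
  f(x) = 5·x^3 + x^2   ⇒   f'(x) = 15·x^2 + 2·x
  g(x) = 4·x^2 + 3·x   ⇒   g'(x) = 8·x + 3
  lim(x→∞) f'(x)/g'(x) = lim(x→∞) (15·x^2 + 2·x)/(8·x + 3)
  = ∞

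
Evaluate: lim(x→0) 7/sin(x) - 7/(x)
This is an ∞-∞ indeterminate form.

Combine fractions or rationalize to convert ∞-∞ to 0/0 form:
  lim(x→0) 7/sin(x) - 7/(x) = 0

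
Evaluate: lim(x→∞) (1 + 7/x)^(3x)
This is an exponential indeterminate form.

For exponential indeterminate forms, take the natural log:
  Let L = lim(x→∞) (1 + 7/x)^(3x)
  Then ln(L) = lim(x→∞) [exponent × ln(base)]
  Evaluate using L'Hôpital or standard limits, then exponentiate.
  L = e^(21)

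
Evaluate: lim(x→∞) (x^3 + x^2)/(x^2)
This is an ∞/∞ indeterminate form.

Apply L'Hôpital's rule: differentiate numerator and denominator separately.
  f(x) = x^3 + x^2   ⇒   f'(x) = 3·x^2 + 2·x
  g(x) = x^2   ⇒   g'(x) = 2·x
  lim(x→∞) f'(x)/g'(x) = lim(x→∞) (3·x^2 + 2·x)/(2·x)
  = ∞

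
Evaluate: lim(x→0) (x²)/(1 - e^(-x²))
This is a 0/0 indeterminate form.

Apply L'Hôpital's rule: differentiate numerator and denominator separately.
  f(x) = x^2   ⇒   f'(x) = 2·x
  g(x) = 1 - e^(-x^2)   ⇒   g'(x) = 2·x·e^(-x^2)
  lim(x→0) f'(x)/g'(x) = lim(x→0) (2·x)/(2·x·e^(-x^2))
  = 1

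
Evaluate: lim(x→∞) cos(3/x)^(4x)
This is an exponential indeterminate form.

For exponential indeterminate forms, take the natural log:
  Let L = lim(x→∞) cos(3/x)^(4x)
  Then ln(L) = lim(x→∞) [exponent × ln(base)]
  Evaluate using L'Hôpital or standard limits, then exponentiate.
  L = 1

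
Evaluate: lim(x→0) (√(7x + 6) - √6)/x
This is a standard limit.

Factor or rationalize the expression:
  lim(x→0) (√(7x + 6) - √6)/x = 7·sqrt(6)/12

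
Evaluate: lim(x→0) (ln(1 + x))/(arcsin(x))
This is a 0/0 indeterminate form.

Apply L'Hôpital's rule: differentiate numerator and denominator separately.
  f(x) = ln(x + 1)   ⇒   f'(x) = 1/(x + 1)
  g(x) = asin(x)   ⇒   g'(x) = 1/sqrt(1 - x^2)
  lim(x→0) f'(x)/g'(x) = lim(x→0) (1/(x + 1))/(1/sqrt(1 - x^2))
  = 1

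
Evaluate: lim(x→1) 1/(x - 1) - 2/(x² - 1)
This is an ∞-∞ indeterminate form.

Combine fractions or rationalize to convert ∞-∞ to 0/0 form:
  lim(x→1) 1/(x - 1) - 2/(x² - 1) = 1/2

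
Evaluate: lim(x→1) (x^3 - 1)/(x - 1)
This is a standard limit.

Factor or rationalize the expression:
  lim(x→1) (x^3 - 1)/(x - 1) = 3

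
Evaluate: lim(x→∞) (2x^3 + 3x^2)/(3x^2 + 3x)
This is an ∞/∞ indeterminate form.

Apply L'Hôpital's rule: differentiate numerator and denominator separately.
  f(x) = 2·x^3 + 3·x^2   ⇒   f'(x) = 6·x^2 + 6·x
  g(x) = 3·x^2 + 3·x   ⇒   g'(x) = 6·x + 3
  lim(x→∞) f'(x)/g'(x) = lim(x→∞) (6·x^2 + 6·x)/(6·x + 3)
  = ∞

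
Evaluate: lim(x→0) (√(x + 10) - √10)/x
This is a standard limit.

Factor or rationalize the expression:
  lim(x→0) (√(x + 10) - √10)/x = sqrt(10)/20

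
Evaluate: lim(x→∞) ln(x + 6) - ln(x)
This is an ∞-∞ indeterminate form.

Combine fractions or rationalize to convert ∞-∞ to 0/0 form:
  lim(x→∞) ln(x + 6) - ln(x) = 0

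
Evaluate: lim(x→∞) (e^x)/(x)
This is an ∞/∞ indeterminate form.

Apply L'Hôpital's rule: differentiate numerator and denominator separately.
  f(x) = e^(x)   ⇒   f'(x) = e^(x)
  g(x) = x   ⇒   g'(x) = 1
  lim(x→∞) f'(x)/g'(x) = lim(x→∞) (e^(x))/(1)
  = ∞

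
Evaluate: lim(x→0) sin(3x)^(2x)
This is an exponential indeterminate form.

For exponential indeterminate forms, take the natural log:
  Let L = lim(x→0) sin(3x)^(2x)
  Then ln(L) = lim(x→0) [exponent × ln(base)]
  Evaluate using L'Hôpital or standard limits, then exponentiate.
  L = 1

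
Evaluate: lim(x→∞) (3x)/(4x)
This is an ∞/∞ indeterminate form.

Apply L'Hôpital's rule: differentiate numerator and denominator separately.
  f(x) = 3·x   ⇒   f'(x) = 3
  g(x) = 4·x   ⇒   g'(x) = 4
  lim(x→∞) f'(x)/g'(x) = lim(x→∞) (3)/(4)
  = 3/4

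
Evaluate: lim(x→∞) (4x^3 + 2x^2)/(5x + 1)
This is an ∞/∞ indeterminate form.

Apply L'Hôpital's rule: differentiate numerator and denominator separately.
  f(x) = 4·x^3 + 2·x^2   ⇒   f'(x) = 12·x^2 + 4·x
  g(x) = 5·x + 1   ⇒   g'(x) = 5
  lim(x→∞) f'(x)/g'(x) = lim(x→∞) (12·x^2 + 4·x)/(5)
  = ∞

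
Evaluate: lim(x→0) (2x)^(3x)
This is an exponential indeterminate form.

For exponential indeterminate forms, take the natural log:
  Let L = lim(x→0) (2x)^(3x)
  Then ln(L) = lim(x→0) [exponent × ln(base)]
  Evaluate using L'Hôpital or standard limits, then exponentiate.
  L = 1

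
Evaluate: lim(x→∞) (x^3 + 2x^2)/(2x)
This is an ∞/∞ indeterminate form.

Apply L'Hôpital's rule: differentiate numerator and denominator separately.
  f(x) = x^3 + 2·x^2   ⇒   f'(x) = 3·x^2 + 4·x
  g(x) = 2·x   ⇒   g'(x) = 2
  lim(x→∞) f'(x)/g'(x) = lim(x→∞) (3·x^2 + 4·x)/(2)
  = ∞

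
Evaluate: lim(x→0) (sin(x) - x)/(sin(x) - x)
This is a 0/0 indeterminate form.

Apply L'Hôpital's rule: differentiate numerator and denominator separately.
  f(x) = -x + sin(x)   ⇒   f'(x) = cos(x) - 1
  g(x) = -x + sin(x)   ⇒   g'(x) = cos(x) - 1
  lim(x→0) f'(x)/g'(x) = lim(x→0) (cos(x) - 1)/(cos(x) - 1)
  = 1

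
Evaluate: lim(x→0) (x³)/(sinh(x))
This is a 0/0 indeterminate form.

Apply L'Hôpital's rule: differentiate numerator and denominator separately.
  f(x) = x^3   ⇒   f'(x) = 3·x^2
  g(x) = sinh(x)   ⇒   g'(x) = cosh(x)
  lim(x→0) f'(x)/g'(x) = lim(x→0) (3·x^2)/(cosh(x))
  = 0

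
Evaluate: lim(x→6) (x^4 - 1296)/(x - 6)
This is a standard limit.

Factor or rationalize the expression:
  lim(x→6) (x^4 - 1296)/(x - 6) = 864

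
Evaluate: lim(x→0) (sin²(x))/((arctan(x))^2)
This is a 0/0 indeterminate form.

Apply L'Hôpital's rule: differentiate numerator and denominator separately.
  f(x) = sin(x)^2   ⇒   f'(x) = 2·sin(x)·cos(x)
  g(x) = atan(x)^2   ⇒   g'(x) = 2·atan(x)/(x^2 + 1)
  lim(x→0) f'(x)/g'(x) = lim(x→0) (2·sin(x)·cos(x))/(2·atan(x)/(x^2 + 1))
  = 1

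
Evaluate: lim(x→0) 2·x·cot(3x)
This is a 0·∞ indeterminate form.

Rewrite 0·∞ as a quotient (0/0 or ∞/∞ form), then apply L'Hôpital's rule:
  lim(x→0) 2·x·cot(3x) = 2/3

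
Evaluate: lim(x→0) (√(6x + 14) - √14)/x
This is a standard limit.

Factor or rationalize the expression:
  lim(x→0) (√(6x + 14) - √14)/x = 3·sqrt(14)/14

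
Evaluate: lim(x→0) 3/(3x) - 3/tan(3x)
This is an ∞-∞ indeterminate form.

Combine fractions or rationalize to convert ∞-∞ to 0/0 form:
  lim(x→0) 3/(3x) - 3/tan(3x) = 0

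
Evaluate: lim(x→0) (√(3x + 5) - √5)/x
This is a standard limit.

Factor or rationalize the expression:
  lim(x→0) (√(3x + 5) - √5)/x = 3·sqrt(5)/10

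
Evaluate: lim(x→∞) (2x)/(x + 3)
This is an ∞/∞ indeterminate form.

Apply L'Hôpital's rule: differentiate numerator and denominator separately.
  f(x) = 2·x   ⇒   f'(x) = 2
  g(x) = x + 3   ⇒   g'(x) = 1
  lim(x→∞) f'(x)/g'(x) = lim(x→∞) (2)/(1)
  = 2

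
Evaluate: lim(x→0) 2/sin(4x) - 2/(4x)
This is an ∞-∞ indeterminate form.

Combine fractions or rationalize to convert ∞-∞ to 0/0 form:
  lim(x→0) 2/sin(4x) - 2/(4x) = 0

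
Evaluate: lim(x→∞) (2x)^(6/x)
This is an exponential indeterminate form.

For exponential indeterminate forms, take the natural log:
  Let L = lim(x→∞) (2x)^(6/x)
  Then ln(L) = lim(x→∞) [exponent × ln(base)]
  Evaluate using L'Hôpital or standard limits, then exponentiate.
  L = 1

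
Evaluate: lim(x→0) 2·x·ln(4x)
This is a 0·∞ indeterminate form.

Rewrite 0·∞ as a quotient (0/0 or ∞/∞ form), then apply L'Hôpital's rule:
  lim(x→0) 2·x·ln(4x) = 0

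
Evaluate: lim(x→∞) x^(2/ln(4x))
This is an exponential indeterminate form.

For exponential indeterminate forms, take the natural log:
  Let L = lim(x→∞) x^(2/ln(4x))
  Then ln(L) = lim(x→∞) [exponent × ln(base)]
  Evaluate using L'Hôpital or standard limits, then exponentiate.
  L = e²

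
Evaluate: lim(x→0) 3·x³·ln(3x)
This is a 0·∞ indeterminate form.

Rewrite 0·∞ as a quotient (0/0 or ∞/∞ form), then apply L'Hôpital's rule:
  lim(x→0) 3·x³·ln(3x) = 0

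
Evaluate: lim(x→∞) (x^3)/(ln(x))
This is an ∞/∞ indeterminate form.

Apply L'Hôpital's rule: differentiate numerator and denominator separately.
  f(x) = x^3   ⇒   f'(x) = 3·x^2
  g(x) = ln(x)   ⇒   g'(x) = 1/x
  lim(x→∞) f'(x)/g'(x) = lim(x→∞) (3·x^2)/(1/x)
  = ∞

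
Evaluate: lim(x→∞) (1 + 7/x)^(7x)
This is an exponential indeterminate form.

For exponential indeterminate forms, take the natural log:
  Let L = lim(x→∞) (1 + 7/x)^(7x)
  Then ln(L) = lim(x→∞) [exponent × ln(base)]
  Evaluate using L'Hôpital or standard limits, then exponentiate.
  L = e^(49)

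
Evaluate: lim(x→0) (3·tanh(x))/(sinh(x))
This is a 0/0 indeterminate form.

Apply L'Hôpital's rule: differentiate numerator and denominator separately.
  f(x) = 3·tanh(x)   ⇒   f'(x) = 3 - 3·tanh(x)^2
  g(x) = sinh(x)   ⇒   g'(x) = cosh(x)
  lim(x→0) f'(x)/g'(x) = lim(x→0) (3 - 3·tanh(x)^2)/(cosh(x))
  = 3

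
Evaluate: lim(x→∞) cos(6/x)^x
This is an exponential indeterminate form.

For exponential indeterminate forms, take the natural log:
  Let L = lim(x→∞) cos(6/x)^x
  Then ln(L) = lim(x→∞) [exponent × ln(base)]
  Evaluate using L'Hôpital or standard limits, then exponentiate.
  L = 1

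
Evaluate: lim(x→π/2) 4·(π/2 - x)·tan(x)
This is a 0·∞ indeterminate form.

Rewrite 0·∞ as a quotient (0/0 or ∞/∞ form), then apply L'Hôpital's rule:
  lim(x→π/2) 4·(π/2 - x)·tan(x) = 4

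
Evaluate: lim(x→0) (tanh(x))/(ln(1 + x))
This is a 0/0 indeterminate form.

Apply L'Hôpital's rule: differentiate numerator and denominator separately.
  f(x) = tanh(x)   ⇒   f'(x) = 1 - tanh(x)^2
  g(x) = ln(x + 1)   ⇒   g'(x) = 1/(x + 1)
  lim(x→0) f'(x)/g'(x) = lim(x→0) (1 - tanh(x)^2)/(1/(x + 1))
  = 1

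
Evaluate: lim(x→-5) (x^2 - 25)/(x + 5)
This is a standard limit.

Factor or rationalize the expression:
  lim(x→-5) (x^2 - 25)/(x + 5) = -10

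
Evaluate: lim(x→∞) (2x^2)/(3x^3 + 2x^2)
This is an ∞/∞ indeterminate form.

Apply L'Hôpital's rule: differentiate numerator and denominator separately.
  f(x) = 2·x^2   ⇒   f'(x) = 4·x
  g(x) = 3·x^3 + 2·x^2   ⇒   g'(x) = 9·x^2 + 4·x
  lim(x→∞) f'(x)/g'(x) = lim(x→∞) (4·x)/(9·x^2 + 4·x)
  = 0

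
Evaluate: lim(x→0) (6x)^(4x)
This is an exponential indeterminate form.

For exponential indeterminate forms, take the natural log:
  Let L = lim(x→0) (6x)^(4x)
  Then ln(L) = lim(x→0) [exponent × ln(base)]
  Evaluate using L'Hôpital or standard limits, then exponentiate.
  L = 1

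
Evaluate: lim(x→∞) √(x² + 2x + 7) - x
This is an ∞-∞ indeterminate form.

Combine fractions or rationalize to convert ∞-∞ to 0/0 form:
  lim(x→∞) √(x² + 2x + 7) - x = 1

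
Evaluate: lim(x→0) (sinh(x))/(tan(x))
This is a 0/0 indeterminate form.

Apply L'Hôpital's rule: differentiate numerator and denominator separately.
  f(x) = sinh(x)   ⇒   f'(x) = cosh(x)
  g(x) = tan(x)   ⇒   g'(x) = tan(x)^2 + 1
  lim(x→0) f'(x)/g'(x) = lim(x→0) (cosh(x))/(tan(x)^2 + 1)
  = 1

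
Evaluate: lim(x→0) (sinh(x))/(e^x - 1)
This is a 0/0 indeterminate form.

Apply L'Hôpital's rule: differentiate numerator and denominator separately.
  f(x) = sinh(x)   ⇒   f'(x) = cosh(x)
  g(x) = e^(x) - 1   ⇒   g'(x) = e^(x)
  lim(x→0) f'(x)/g'(x) = lim(x→0) (cosh(x))/(e^(x))
  = 1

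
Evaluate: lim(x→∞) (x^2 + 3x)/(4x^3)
This is an ∞/∞ indeterminate form.

Apply L'Hôpital's rule: differentiate numerator and denominator separately.
  f(x) = x^2 + 3·x   ⇒   f'(x) = 2·x + 3
  g(x) = 4·x^3   ⇒   g'(x) = 12·x^2
  lim(x→∞) f'(x)/g'(x) = lim(x→∞) (2·x + 3)/(12·x^2)
  = 0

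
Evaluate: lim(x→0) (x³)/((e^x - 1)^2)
This is a 0/0 indeterminate form.

Apply L'Hôpital's rule: differentiate numerator and denominator separately.
  f(x) = x^3   ⇒   f'(x) = 3·x^2
  g(x) = (e^(x) - 1)^2   ⇒   g'(x) = 2·(e^(x) - 1)·e^(x)
  lim(x→0) f'(x)/g'(x) = lim(x→0) (3·x^2)/(2·(e^(x) - 1)·e^(x))
  = 0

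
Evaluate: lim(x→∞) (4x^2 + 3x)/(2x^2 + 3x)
This is an ∞/∞ indeterminate form.

Apply L'Hôpital's rule: differentiate numerator and denominator separately.
  f(x) = 4·x^2 + 3·x   ⇒   f'(x) = 8·x + 3
  g(x) = 2·x^2 + 3·x   ⇒   g'(x) = 4·x + 3
  lim(x→∞) f'(x)/g'(x) = lim(x→∞) (8·x + 3)/(4·x + 3)
  = 2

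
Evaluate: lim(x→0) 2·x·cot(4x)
This is a 0·∞ indeterminate form.

Rewrite 0·∞ as a quotient (0/0 or ∞/∞ form), then apply L'Hôpital's rule:
  lim(x→0) 2·x·cot(4x) = 1/2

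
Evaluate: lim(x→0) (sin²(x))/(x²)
This is a 0/0 indeterminate form.

Apply L'Hôpital's rule: differentiate numerator and denominator separately.
  f(x) = sin(x)^2   ⇒   f'(x) = 2·sin(x)·cos(x)
  g(x) = x^2   ⇒   g'(x) = 2·x
  lim(x→0) f'(x)/g'(x) = lim(x→0) (2·sin(x)·cos(x))/(2·x)
  = 1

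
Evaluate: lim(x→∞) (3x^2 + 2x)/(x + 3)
This is an ∞/∞ indeterminate form.

Apply L'Hôpital's rule: differentiate numerator and denominator separately.
  f(x) = 3·x^2 + 2·x   ⇒   f'(x) = 6·x + 2
  g(x) = x + 3   ⇒   g'(x) = 1
  lim(x→∞) f'(x)/g'(x) = lim(x→∞) (6·x + 2)/(1)
  = ∞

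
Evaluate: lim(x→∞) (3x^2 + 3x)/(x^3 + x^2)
This is an ∞/∞ indeterminate form.

Apply L'Hôpital's rule: differentiate numerator and denominator separately.
  f(x) = 3·x^2 + 3·x   ⇒   f'(x) = 6·x + 3
  g(x) = x^3 + x^2   ⇒   g'(x) = 3·x^2 + 2·x
  lim(x→∞) f'(x)/g'(x) = lim(x→∞) (6·x + 3)/(3·x^2 + 2·x)
  = 0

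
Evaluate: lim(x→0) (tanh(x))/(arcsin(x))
This is a 0/0 indeterminate form.

Apply L'Hôpital's rule: differentiate numerator and denominator separately.
  f(x) = tanh(x)   ⇒   f'(x) = 1 - tanh(x)^2
  g(x) = asin(x)   ⇒   g'(x) = 1/sqrt(1 - x^2)
  lim(x→0) f'(x)/g'(x) = lim(x→0) (1 - tanh(x)^2)/(1/sqrt(1 - x^2))
  = 1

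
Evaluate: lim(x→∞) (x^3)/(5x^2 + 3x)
This is an ∞/∞ indeterminate form.

Apply L'Hôpital's rule: differentiate numerator and denominator separately.
  f(x) = x^3   ⇒   f'(x) = 3·x^2
  g(x) = 5·x^2 + 3·x   ⇒   g'(x) = 10·x + 3
  lim(x→∞) f'(x)/g'(x) = lim(x→∞) (3·x^2)/(10·x + 3)
  = ∞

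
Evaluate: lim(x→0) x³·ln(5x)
This is a 0·∞ indeterminate form.

Rewrite 0·∞ as a quotient (0/0 or ∞/∞ form), then apply L'Hôpital's rule:
  lim(x→0) x³·ln(5x) = 0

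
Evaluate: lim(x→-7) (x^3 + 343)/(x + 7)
This is a standard limit.

Factor or rationalize the expression:
  lim(x→-7) (x^3 + 343)/(x + 7) = 147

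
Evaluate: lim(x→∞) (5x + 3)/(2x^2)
This is an ∞/∞ indeterminate form.

Apply L'Hôpital's rule: differentiate numerator and denominator separately.
  f(x) = 5·x + 3   ⇒   f'(x) = 5
  g(x) = 2·x^2   ⇒   g'(x) = 4·x
  lim(x→∞) f'(x)/g'(x) = lim(x→∞) (5)/(4·x)
  = 0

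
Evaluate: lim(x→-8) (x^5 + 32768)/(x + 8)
This is a standard limit.

Factor or rationalize the expression:
  lim(x→-8) (x^5 + 32768)/(x + 8) = 20480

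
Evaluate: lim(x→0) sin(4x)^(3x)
This is an exponential indeterminate form.

For exponential indeterminate forms, take the natural log:
  Let L = lim(x→0) sin(4x)^(3x)
  Then ln(L) = lim(x→0) [exponent × ln(base)]
  Evaluate using L'Hôpital or standard limits, then exponentiate.
  L = 1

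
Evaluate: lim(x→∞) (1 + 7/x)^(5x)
This is an exponential indeterminate form.

For exponential indeterminate forms, take the natural log:
  Let L = lim(x→∞) (1 + 7/x)^(5x)
  Then ln(L) = lim(x→∞) [exponent × ln(base)]
  Evaluate using L'Hôpital or standard limits, then exponentiate.
  L = e^(35)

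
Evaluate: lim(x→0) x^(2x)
This is an exponential indeterminate form.

For exponential indeterminate forms, take the natural log:
  Let L = lim(x→0) x^(2x)
  Then ln(L) = lim(x→0) [exponent × ln(base)]
  Evaluate using L'Hôpital or standard limits, then exponentiate.
  L = 1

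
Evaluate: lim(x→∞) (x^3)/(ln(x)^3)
This is an ∞/∞ indeterminate form.

Apply L'Hôpital's rule: differentiate numerator and denominator separately.
  f(x) = x^3   ⇒   f'(x) = 3·x^2
  g(x) = ln(x)^3   ⇒   g'(x) = 3·ln(x)^2/x
  lim(x→∞) f'(x)/g'(x) = lim(x→∞) (3·x^2)/(3·ln(x)^2/x)
  = ∞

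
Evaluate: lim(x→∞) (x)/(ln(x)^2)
This is an ∞/∞ indeterminate form.

Apply L'Hôpital's rule: differentiate numerator and denominator separately.
  f(x) = x   ⇒   f'(x) = 1
  g(x) = ln(x)^2   ⇒   g'(x) = 2·ln(x)/x
  lim(x→∞) f'(x)/g'(x) = lim(x→∞) (1)/(2·ln(x)/x)
  = ∞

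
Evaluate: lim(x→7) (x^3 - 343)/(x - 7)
This is a standard limit.

Factor or rationalize the expression:
  lim(x→7) (x^3 - 343)/(x - 7) = 147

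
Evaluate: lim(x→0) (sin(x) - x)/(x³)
This is a 0/0 indeterminate form.

Apply L'Hôpital's rule: differentiate numerator and denominator separately.
  f(x) = -x + sin(x)   ⇒   f'(x) = cos(x) - 1
  g(x) = x^3   ⇒   g'(x) = 3·x^2
  lim(x→0) f'(x)/g'(x) = lim(x→0) (cos(x) - 1)/(3·x^2)
  = -1/6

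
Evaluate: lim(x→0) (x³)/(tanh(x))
This is a 0/0 indeterminate form.

Apply L'Hôpital's rule: differentiate numerator and denominator separately.
  f(x) = x^3   ⇒   f'(x) = 3·x^2
  g(x) = tanh(x)   ⇒   g'(x) = 1 - tanh(x)^2
  lim(x→0) f'(x)/g'(x) = lim(x→0) (3·x^2)/(1 - tanh(x)^2)
  = 0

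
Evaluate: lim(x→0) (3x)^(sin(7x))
This is an exponential indeterminate form.

For exponential indeterminate forms, take the natural log:
  Let L = lim(x→0) (3x)^(sin(7x))
  Then ln(L) = lim(x→0) [exponent × ln(base)]
  Evaluate using L'Hôpital or standard limits, then exponentiate.
  L = 1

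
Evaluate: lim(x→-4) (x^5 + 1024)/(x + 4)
This is a standard limit.

Factor or rationalize the expression:
  lim(x→-4) (x^5 + 1024)/(x + 4) = 1280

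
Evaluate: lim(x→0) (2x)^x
This is an exponential indeterminate form.

For exponential indeterminate forms, take the natural log:
  Let L = lim(x→0) (2x)^x
  Then ln(L) = lim(x→0) [exponent × ln(base)]
  Evaluate using L'Hôpital or standard limits, then exponentiate.
  L = 1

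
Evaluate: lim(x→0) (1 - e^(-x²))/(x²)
This is a 0/0 indeterminate form.

Apply L'Hôpital's rule: differentiate numerator and denominator separately.
  f(x) = 1 - e^(-x^2)   ⇒   f'(x) = 2·x·e^(-x^2)
  g(x) = x^2   ⇒   g'(x) = 2·x
  lim(x→0) f'(x)/g'(x) = lim(x→0) (2·x·e^(-x^2))/(2·x)
  = 1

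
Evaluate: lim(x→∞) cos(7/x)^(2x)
This is an exponential indeterminate form.

For exponential indeterminate forms, take the natural log:
  Let L = lim(x→∞) cos(7/x)^(2x)
  Then ln(L) = lim(x→∞) [exponent × ln(base)]
  Evaluate using L'Hôpital or standard limits, then exponentiate.
  L = 1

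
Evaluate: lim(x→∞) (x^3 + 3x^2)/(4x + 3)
This is an ∞/∞ indeterminate form.

Apply L'Hôpital's rule: differentiate numerator and denominator separately.
  f(x) = x^3 + 3·x^2   ⇒   f'(x) = 3·x^2 + 6·x
  g(x) = 4·x + 3   ⇒   g'(x) = 4
  lim(x→∞) f'(x)/g'(x) = lim(x→∞) (3·x^2 + 6·x)/(4)
  = ∞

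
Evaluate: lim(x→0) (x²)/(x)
This is a 0/0 indeterminate form.

Apply L'Hôpital's rule: differentiate numerator and denominator separately.
  f(x) = x^2   ⇒   f'(x) = 2·x
  g(x) = x   ⇒   g'(x) = 1
  lim(x→0) f'(x)/g'(x) = lim(x→0) (2·x)/(1)
  = 0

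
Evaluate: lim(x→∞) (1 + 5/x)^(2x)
This is an exponential indeterminate form.

For exponential indeterminate forms, take the natural log:
  Let L = lim(x→∞) (1 + 5/x)^(2x)
  Then ln(L) = lim(x→∞) [exponent × ln(base)]
  Evaluate using L'Hôpital or standard limits, then exponentiate.
  L = e^(10)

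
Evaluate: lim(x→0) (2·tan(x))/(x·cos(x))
This is a 0/0 indeterminate form.

Apply L'Hôpital's rule: differentiate numerator and denominator separately.
  f(x) = 2·tan(x)   ⇒   f'(x) = 2·tan(x)^2 + 2
  g(x) = x·cos(x)   ⇒   g'(x) = -x·sin(x) + cos(x)
  lim(x→0) f'(x)/g'(x) = lim(x→0) (2·tan(x)^2 + 2)/(-x·sin(x) + cos(x))
  = 2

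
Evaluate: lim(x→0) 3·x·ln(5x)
This is a 0·∞ indeterminate form.

Rewrite 0·∞ as a quotient (0/0 or ∞/∞ form), then apply L'Hôpital's rule:
  lim(x→0) 3·x·ln(5x) = 0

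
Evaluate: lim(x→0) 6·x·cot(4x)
This is a 0·∞ indeterminate form.

Rewrite 0·∞ as a quotient (0/0 or ∞/∞ form), then apply L'Hôpital's rule:
  lim(x→0) 6·x·cot(4x) = 3/2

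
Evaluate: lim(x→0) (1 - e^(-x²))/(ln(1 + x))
This is a 0/0 indeterminate form.

Apply L'Hôpital's rule: differentiate numerator and denominator separately.
  f(x) = 1 - e^(-x^2)   ⇒   f'(x) = 2·x·e^(-x^2)
  g(x) = ln(x + 1)   ⇒   g'(x) = 1/(x + 1)
  lim(x→0) f'(x)/g'(x) = lim(x→0) (2·x·e^(-x^2))/(1/(x + 1))
  = 0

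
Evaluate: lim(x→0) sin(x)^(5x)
This is an exponential indeterminate form.

For exponential indeterminate forms, take the natural log:
  Let L = lim(x→0) sin(x)^(5x)
  Then ln(L) = lim(x→0) [exponent × ln(base)]
  Evaluate using L'Hôpital or standard limits, then exponentiate.
  L = 1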